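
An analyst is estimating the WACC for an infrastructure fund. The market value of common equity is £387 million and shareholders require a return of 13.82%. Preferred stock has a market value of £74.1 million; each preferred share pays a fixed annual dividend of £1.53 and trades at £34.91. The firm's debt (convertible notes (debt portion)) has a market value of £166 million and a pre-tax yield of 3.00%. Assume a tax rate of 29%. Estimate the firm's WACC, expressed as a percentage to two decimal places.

9.61%

Cost of preferred: Rp = 1.53 / 34.91 = 4.3827%.
Total capital V = 387 + 74.1 + 166 = 627.1.
Equity: weight = 387/627.1 = 0.6171; cost = 13.82%.
Preferred: weight = 74.1/627.1 = 0.1182; cost = 4.3827%.
Convertible notes (debt portion): weight = 166/627.1 = 0.2647; after-tax cost = 3% × (1 − 29%) = 2.1300%.
WACC = 0.6171 × 13.8200% + 0.1182 × 4.3827% + 0.2647 × 2.1300% = 9.6104%.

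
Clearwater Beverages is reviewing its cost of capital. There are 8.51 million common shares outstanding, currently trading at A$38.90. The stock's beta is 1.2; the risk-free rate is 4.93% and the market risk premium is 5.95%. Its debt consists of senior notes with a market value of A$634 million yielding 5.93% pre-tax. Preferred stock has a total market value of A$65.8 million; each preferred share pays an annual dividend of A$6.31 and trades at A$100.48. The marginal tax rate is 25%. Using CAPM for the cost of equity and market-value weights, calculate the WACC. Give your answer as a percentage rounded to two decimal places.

7.01%

Cost of equity via CAPM: Re = 4.93% + 1.2 × 5.95% = 12.0700%.
Cost of preferred: Rp = 6.31 / 100.48 = 6.2799%.
Market value of equity E = 38.9 × 8.51m = 331.039m.
Total capital V = 331.039 + 65.8 + 634 = 1030.839.
Equity: weight = 331.039/1030.839 = 0.3211; cost = 12.07%.
Preferred: weight = 65.8/1030.839 = 0.0638; cost = 6.2799%.
Senior notes: weight = 634/1030.839 = 0.6150; after-tax cost = 5.93% × (1 − 25%) = 4.4475%.
WACC = 0.3211 × 12.0700% + 0.0638 × 6.2799% + 0.6150 × 4.4475% = 7.0123%.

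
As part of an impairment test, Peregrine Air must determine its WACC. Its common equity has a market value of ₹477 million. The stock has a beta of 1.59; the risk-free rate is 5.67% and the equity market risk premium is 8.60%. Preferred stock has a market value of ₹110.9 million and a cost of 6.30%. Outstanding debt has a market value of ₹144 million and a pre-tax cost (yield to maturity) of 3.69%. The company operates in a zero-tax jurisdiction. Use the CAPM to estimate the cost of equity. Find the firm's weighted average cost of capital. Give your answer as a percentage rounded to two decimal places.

14.29%

Cost of equity via CAPM: Re = 5.67% + 1.59 × 8.6% = 19.3440%.
Total capital V = 477 + 110.9 + 144 = 731.9.
Equity: weight = 477/731.9 = 0.6517; cost = 19.344%.
Preferred: weight = 110.9/731.9 = 0.1515; cost = 6.3%.
Debt: weight = 144/731.9 = 0.1967; after-tax cost = 3.69% × (1 − 0%) = 3.6900%.
WACC = 0.6517 × 19.3440% + 0.1515 × 6.3000% + 0.1967 × 3.6900% = 14.2876%.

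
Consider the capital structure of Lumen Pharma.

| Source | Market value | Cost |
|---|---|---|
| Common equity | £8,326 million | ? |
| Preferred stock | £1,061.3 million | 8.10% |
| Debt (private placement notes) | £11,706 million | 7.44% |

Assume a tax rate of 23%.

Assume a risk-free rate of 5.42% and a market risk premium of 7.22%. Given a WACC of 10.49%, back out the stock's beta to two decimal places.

Total capital V = 8326 + 1061.3 + 11706 = 21093.3.
Equity weight = 8326/21093.3 = 0.3947.
Preferred weight = 1061.3/21093.3 = 0.0503.
Private placement notes weight = 11706/21093.3 = 0.5550.
Debt contribution = 0.5550 × 7.44% × (1 − 23%) = 3.1793%.
Preferred contribution = 0.0503 × 8.1% = 0.4075%.
Required equity contribution = 10.49% − 3.5868% = 6.9032%  ⇒  Re = 17.4887%.
CAPM: 17.4887% = 5.42% + β × 7.22%  ⇒  β = 1.6716.

1.67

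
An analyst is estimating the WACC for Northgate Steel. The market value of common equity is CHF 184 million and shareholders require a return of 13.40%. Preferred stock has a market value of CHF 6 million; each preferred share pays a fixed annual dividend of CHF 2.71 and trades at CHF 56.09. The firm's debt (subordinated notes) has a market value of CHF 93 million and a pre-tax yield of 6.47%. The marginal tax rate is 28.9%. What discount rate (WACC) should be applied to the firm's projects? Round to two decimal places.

Cost of preferred: Rp = 2.71 / 56.09 = 4.8315%.
Total capital V = 184 + 6 + 93 = 283.
Equity: weight = 184/283 = 0.6502; cost = 13.4%.
Preferred: weight = 6/283 = 0.0212; cost = 4.8315%.
Subordinated notes: weight = 93/283 = 0.3286; after-tax cost = 6.47% × (1 − 28.9%) = 4.6002%.
WACC = 0.6502 × 13.4000% + 0.0212 × 4.8315% + 0.3286 × 4.6002% = 10.3265%.

10.33%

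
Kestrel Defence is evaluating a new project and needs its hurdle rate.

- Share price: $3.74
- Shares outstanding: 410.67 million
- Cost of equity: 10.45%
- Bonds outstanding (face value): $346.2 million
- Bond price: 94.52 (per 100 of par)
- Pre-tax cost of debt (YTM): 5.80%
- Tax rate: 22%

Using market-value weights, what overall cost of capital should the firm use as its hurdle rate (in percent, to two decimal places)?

9.41%

Market value of equity E = 3.74 × 410.67m = 1535.9058m. Market value of debt D = 346.2m × 94.52/100 = 327.22824m.
Total capital V = 1535.9058 + 327.22824 = 1863.13404.
Equity: weight = 1535.9058/1863.13404 = 0.8244; cost = 10.45%.
Bonds outstanding: weight = 327.22824/1863.13404 = 0.1756; after-tax cost = 5.8% × (1 − 22%) = 4.5240%.
WACC = 0.8244 × 10.4500% + 0.1756 × 4.5240% = 9.4092%.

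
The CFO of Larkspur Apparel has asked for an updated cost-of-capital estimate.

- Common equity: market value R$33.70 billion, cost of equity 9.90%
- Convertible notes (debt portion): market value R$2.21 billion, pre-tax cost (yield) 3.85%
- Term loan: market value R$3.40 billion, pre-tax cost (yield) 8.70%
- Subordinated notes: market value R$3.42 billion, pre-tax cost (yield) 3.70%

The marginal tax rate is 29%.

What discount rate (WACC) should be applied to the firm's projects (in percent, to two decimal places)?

8.65%

Total capital V = 33.7 + 2.21 + 3.4 + 3.42 = 42.73.
Equity: weight = 33.7/42.73 = 0.7887; cost = 9.9%.
Convertible notes (debt portion): weight = 2.21/42.73 = 0.0517; after-tax cost = 3.85% × (1 − 29%) = 2.7335%.
Term loan: weight = 3.4/42.73 = 0.0796; after-tax cost = 8.7% × (1 − 29%) = 6.1770%.
Subordinated notes: weight = 3.42/42.73 = 0.0800; after-tax cost = 3.7% × (1 − 29%) = 2.6270%.
WACC = 0.7887 × 9.9000% + 0.0517 × 2.7335% + 0.0796 × 6.1770% + 0.0800 × 2.6270% = 8.6510%.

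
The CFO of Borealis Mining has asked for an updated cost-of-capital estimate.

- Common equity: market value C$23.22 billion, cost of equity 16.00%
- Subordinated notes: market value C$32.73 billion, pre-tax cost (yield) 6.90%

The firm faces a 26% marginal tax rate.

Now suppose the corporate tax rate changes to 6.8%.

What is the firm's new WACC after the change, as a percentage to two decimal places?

After the change:
Total capital V = 23.22 + 32.73 = 55.95.
Equity: weight = 23.22/55.95 = 0.4150; cost = 16%.
Subordinated notes: weight = 32.73/55.95 = 0.5850; after-tax cost = 6.9% × (1 − 6.8%) = 6.4308%.
WACC = 0.4150 × 16.0000% + 0.5850 × 6.4308% = 10.4021%.

10.40%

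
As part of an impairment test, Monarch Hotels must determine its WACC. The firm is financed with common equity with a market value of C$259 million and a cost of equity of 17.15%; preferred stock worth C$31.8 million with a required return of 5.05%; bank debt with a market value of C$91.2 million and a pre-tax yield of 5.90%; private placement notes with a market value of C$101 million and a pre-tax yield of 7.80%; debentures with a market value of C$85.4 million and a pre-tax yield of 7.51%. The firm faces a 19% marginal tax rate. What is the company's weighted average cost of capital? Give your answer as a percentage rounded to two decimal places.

10.90%

Total capital V = 259 + 31.8 + 91.2 + 101 + 85.4 = 568.4.
Equity: weight = 259/568.4 = 0.4557; cost = 17.15%.
Preferred: weight = 31.8/568.4 = 0.0559; cost = 5.05%.
Bank debt: weight = 91.2/568.4 = 0.1605; after-tax cost = 5.9% × (1 − 19%) = 4.7790%.
Private placement notes: weight = 101/568.4 = 0.1777; after-tax cost = 7.8% × (1 − 19%) = 6.3180%.
Debentures: weight = 85.4/568.4 = 0.1502; after-tax cost = 7.51% × (1 − 19%) = 6.0831%.
WACC = 0.4557 × 17.1500% + 0.0559 × 5.0500% + 0.1605 × 4.7790% + 0.1777 × 6.3180% + 0.1502 × 6.0831% = 10.9006%.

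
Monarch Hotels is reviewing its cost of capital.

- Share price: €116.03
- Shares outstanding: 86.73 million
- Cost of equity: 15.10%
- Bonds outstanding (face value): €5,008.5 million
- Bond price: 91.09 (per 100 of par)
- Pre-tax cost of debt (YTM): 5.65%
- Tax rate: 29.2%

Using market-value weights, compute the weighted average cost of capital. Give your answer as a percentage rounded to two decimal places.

Market value of equity E = 116.03 × 86.73m = 10063.2819m. Market value of debt D = 5008.5m × 91.09/100 = 4562.24265m.
Total capital V = 10063.2819 + 4562.24265 = 14625.52455.
Equity: weight = 10063.2819/14625.52455 = 0.6881; cost = 15.1%.
Bonds outstanding: weight = 4562.24265/14625.52455 = 0.3119; after-tax cost = 5.65% × (1 − 29.2%) = 4.0002%.
WACC = 0.6881 × 15.1000% + 0.3119 × 4.0002% = 11.6376%.

11.64%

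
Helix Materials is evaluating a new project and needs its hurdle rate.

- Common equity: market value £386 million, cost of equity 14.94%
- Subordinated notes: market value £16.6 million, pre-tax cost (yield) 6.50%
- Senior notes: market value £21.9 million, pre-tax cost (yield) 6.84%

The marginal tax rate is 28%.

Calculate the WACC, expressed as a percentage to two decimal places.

14.02%

Total capital V = 386 + 16.6 + 21.9 = 424.5.
Equity: weight = 386/424.5 = 0.9093; cost = 14.94%.
Subordinated notes: weight = 16.6/424.5 = 0.0391; after-tax cost = 6.5% × (1 − 28%) = 4.6800%.
Senior notes: weight = 21.9/424.5 = 0.0516; after-tax cost = 6.84% × (1 − 28%) = 4.9248%.
WACC = 0.9093 × 14.9400% + 0.0391 × 4.6800% + 0.0516 × 4.9248% = 14.0221%.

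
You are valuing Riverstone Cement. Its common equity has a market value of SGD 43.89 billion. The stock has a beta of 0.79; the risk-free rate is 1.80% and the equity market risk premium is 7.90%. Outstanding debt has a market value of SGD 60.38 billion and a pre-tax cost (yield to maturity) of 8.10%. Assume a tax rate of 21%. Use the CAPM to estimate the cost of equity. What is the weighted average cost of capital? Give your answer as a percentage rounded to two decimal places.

7.09%

Cost of equity via CAPM: Re = 1.8% + 0.79 × 7.9% = 8.0410%.
Total capital V = 43.89 + 60.38 = 104.27.
Equity: weight = 43.89/104.27 = 0.4209; cost = 8.041%.
Debt: weight = 60.38/104.27 = 0.5791; after-tax cost = 8.1% × (1 − 21%) = 6.3990%.
WACC = 0.4209 × 8.0410% + 0.5791 × 6.3990% = 7.0902%.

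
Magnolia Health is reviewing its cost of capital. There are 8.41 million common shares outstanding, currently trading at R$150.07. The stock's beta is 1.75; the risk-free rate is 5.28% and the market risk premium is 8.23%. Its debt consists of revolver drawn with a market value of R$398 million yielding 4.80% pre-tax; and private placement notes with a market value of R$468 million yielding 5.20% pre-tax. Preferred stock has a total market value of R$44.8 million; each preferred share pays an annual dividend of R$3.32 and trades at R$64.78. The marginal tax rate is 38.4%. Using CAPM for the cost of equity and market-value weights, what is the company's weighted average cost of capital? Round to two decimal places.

12.77%

Cost of equity via CAPM: Re = 5.28% + 1.75 × 8.23% = 19.6825%.
Cost of preferred: Rp = 3.32 / 64.78 = 5.1250%.
Market value of equity E = 150.07 × 8.41m = 1262.0887m.
Total capital V = 1262.0887 + 44.8 + 398 + 468 = 2172.8887.
Equity: weight = 1262.0887/2172.8887 = 0.5808; cost = 19.6825%.
Preferred: weight = 44.8/2172.8887 = 0.0206; cost = 5.125%.
Revolver drawn: weight = 398/2172.8887 = 0.1832; after-tax cost = 4.8% × (1 − 38.4%) = 2.9568%.
Private placement notes: weight = 468/2172.8887 = 0.2154; after-tax cost = 5.2% × (1 − 38.4%) = 3.2032%.
WACC = 0.5808 × 19.6825% + 0.0206 × 5.1250% + 0.1832 × 2.9568% + 0.2154 × 3.2032% = 12.7694%.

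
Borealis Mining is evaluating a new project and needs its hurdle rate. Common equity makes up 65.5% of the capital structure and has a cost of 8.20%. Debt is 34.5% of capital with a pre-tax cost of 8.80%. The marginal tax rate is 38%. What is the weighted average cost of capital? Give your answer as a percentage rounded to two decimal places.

After-tax cost of debt = 8.8% × (1 − 38%) = 5.4560%.
WACC = 0.655 × 8.2000% + 0.345 × 5.4560% = 7.2533%.

7.25%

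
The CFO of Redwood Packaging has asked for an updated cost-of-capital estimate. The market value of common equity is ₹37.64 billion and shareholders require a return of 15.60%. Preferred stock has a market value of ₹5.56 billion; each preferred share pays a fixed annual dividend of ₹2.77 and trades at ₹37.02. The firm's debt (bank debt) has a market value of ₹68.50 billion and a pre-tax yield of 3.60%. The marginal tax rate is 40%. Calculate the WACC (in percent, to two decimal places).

Cost of preferred: Rp = 2.77 / 37.02 = 7.4824%.
Total capital V = 37.64 + 5.56 + 68.5 = 111.7.
Equity: weight = 37.64/111.7 = 0.3370; cost = 15.6%.
Preferred: weight = 5.56/111.7 = 0.0498; cost = 7.4824%.
Bank debt: weight = 68.5/111.7 = 0.6132; after-tax cost = 3.6% × (1 − 40%) = 2.1600%.
WACC = 0.3370 × 15.6000% + 0.0498 × 7.4824% + 0.6132 × 2.1600% = 6.9539%.

6.95%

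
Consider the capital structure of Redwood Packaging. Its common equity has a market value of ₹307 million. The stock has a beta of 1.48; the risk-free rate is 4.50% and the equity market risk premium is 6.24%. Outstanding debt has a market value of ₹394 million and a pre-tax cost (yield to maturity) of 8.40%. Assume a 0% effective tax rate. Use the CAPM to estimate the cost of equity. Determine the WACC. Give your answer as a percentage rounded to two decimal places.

Cost of equity via CAPM: Re = 4.5% + 1.48 × 6.24% = 13.7352%.
Total capital V = 307 + 394 = 701.
Equity: weight = 307/701 = 0.4379; cost = 13.7352%.
Debt: weight = 394/701 = 0.5621; after-tax cost = 8.4% × (1 − 0%) = 8.4000%.
WACC = 0.4379 × 13.7352% + 0.5621 × 8.4000% = 10.7365%.

10.74%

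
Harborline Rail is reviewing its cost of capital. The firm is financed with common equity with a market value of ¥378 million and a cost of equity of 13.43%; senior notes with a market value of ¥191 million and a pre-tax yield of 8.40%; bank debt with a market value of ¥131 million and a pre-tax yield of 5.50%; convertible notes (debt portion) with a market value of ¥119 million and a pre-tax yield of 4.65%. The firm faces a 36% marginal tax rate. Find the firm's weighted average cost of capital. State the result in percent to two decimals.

Total capital V = 378 + 191 + 131 + 119 = 819.
Equity: weight = 378/819 = 0.4615; cost = 13.43%.
Senior notes: weight = 191/819 = 0.2332; after-tax cost = 8.4% × (1 − 36%) = 5.3760%.
Bank debt: weight = 131/819 = 0.1600; after-tax cost = 5.5% × (1 − 36%) = 3.5200%.
Convertible notes (debt portion): weight = 119/819 = 0.1453; after-tax cost = 4.65% × (1 − 36%) = 2.9760%.
WACC = 0.4615 × 13.4300% + 0.2332 × 5.3760% + 0.1600 × 3.5200% + 0.1453 × 2.9760% = 8.4476%.

8.45%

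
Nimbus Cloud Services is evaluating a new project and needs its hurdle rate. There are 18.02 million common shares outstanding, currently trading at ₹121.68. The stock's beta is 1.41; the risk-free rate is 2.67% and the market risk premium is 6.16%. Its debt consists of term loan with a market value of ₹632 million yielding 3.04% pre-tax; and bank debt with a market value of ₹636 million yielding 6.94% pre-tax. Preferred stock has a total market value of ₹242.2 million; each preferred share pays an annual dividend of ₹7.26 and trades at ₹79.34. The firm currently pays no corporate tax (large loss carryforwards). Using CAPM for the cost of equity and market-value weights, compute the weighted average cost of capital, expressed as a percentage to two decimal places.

Cost of equity via CAPM: Re = 2.67% + 1.41 × 6.16% = 11.3556%.
Cost of preferred: Rp = 7.26 / 79.34 = 9.1505%.
Market value of equity E = 121.68 × 18.02m = 2192.6736m.
Total capital V = 2192.6736 + 242.2 + 632 + 636 = 3702.8736.
Equity: weight = 2192.6736/3702.8736 = 0.5922; cost = 11.3556%.
Preferred: weight = 242.2/3702.8736 = 0.0654; cost = 9.1505%.
Term loan: weight = 632/3702.8736 = 0.1707; after-tax cost = 3.04% × (1 − 0%) = 3.0400%.
Bank debt: weight = 636/3702.8736 = 0.1718; after-tax cost = 6.94% × (1 − 0%) = 6.9400%.
WACC = 0.5922 × 11.3556% + 0.0654 × 9.1505% + 0.1707 × 3.0400% + 0.1718 × 6.9400% = 9.0337%.

9.03%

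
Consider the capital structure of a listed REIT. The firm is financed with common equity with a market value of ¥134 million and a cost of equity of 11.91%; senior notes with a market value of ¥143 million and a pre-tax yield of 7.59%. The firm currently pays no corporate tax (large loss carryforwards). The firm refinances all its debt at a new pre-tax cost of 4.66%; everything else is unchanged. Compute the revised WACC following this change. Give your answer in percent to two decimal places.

8.17%

After the change:
Total capital V = 134 + 143 = 277.
Equity: weight = 134/277 = 0.4838; cost = 11.91%.
Senior notes: weight = 143/277 = 0.5162; after-tax cost = 4.66% × (1 − 0%) = 4.6600%.
WACC = 0.4838 × 11.9100% + 0.5162 × 4.6600% = 8.1672%.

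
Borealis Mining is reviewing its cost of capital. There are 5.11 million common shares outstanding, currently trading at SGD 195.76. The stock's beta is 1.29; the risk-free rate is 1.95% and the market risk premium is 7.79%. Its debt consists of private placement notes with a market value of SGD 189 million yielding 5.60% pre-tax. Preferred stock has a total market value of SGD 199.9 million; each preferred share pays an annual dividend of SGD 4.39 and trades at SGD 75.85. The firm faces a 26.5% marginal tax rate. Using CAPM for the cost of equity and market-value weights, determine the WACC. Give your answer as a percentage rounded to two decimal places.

Cost of equity via CAPM: Re = 1.95% + 1.29 × 7.79% = 11.9991%.
Cost of preferred: Rp = 4.39 / 75.85 = 5.7877%.
Market value of equity E = 195.76 × 5.11m = 1000.3336m.
Total capital V = 1000.3336 + 199.9 + 189 = 1389.2336.
Equity: weight = 1000.3336/1389.2336 = 0.7201; cost = 11.9991%.
Preferred: weight = 199.9/1389.2336 = 0.1439; cost = 5.7877%.
Private placement notes: weight = 189/1389.2336 = 0.1360; after-tax cost = 5.6% × (1 − 26.5%) = 4.1160%.
WACC = 0.7201 × 11.9991% + 0.1439 × 5.7877% + 0.1360 × 4.1160% = 10.0329%.

10.03%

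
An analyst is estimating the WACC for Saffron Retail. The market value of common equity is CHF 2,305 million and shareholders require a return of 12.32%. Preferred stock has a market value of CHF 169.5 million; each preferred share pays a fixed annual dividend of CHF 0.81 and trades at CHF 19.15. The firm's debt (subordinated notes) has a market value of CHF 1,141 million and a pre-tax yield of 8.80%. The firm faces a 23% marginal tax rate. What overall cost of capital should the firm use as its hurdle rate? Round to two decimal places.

10.19%

Cost of preferred: Rp = 0.81 / 19.15 = 4.2298%.
Total capital V = 2305 + 169.5 + 1141 = 3615.5.
Equity: weight = 2305/3615.5 = 0.6375; cost = 12.32%.
Preferred: weight = 169.5/3615.5 = 0.0469; cost = 4.2298%.
Subordinated notes: weight = 1141/3615.5 = 0.3156; after-tax cost = 8.8% × (1 − 23%) = 6.7760%.
WACC = 0.6375 × 12.3200% + 0.0469 × 4.2298% + 0.3156 × 6.7760% = 10.1911%.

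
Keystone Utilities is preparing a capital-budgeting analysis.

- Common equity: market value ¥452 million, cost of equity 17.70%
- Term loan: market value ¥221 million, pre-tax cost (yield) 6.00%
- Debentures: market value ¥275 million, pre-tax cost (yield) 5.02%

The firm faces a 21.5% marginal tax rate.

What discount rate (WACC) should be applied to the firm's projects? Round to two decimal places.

10.68%

Total capital V = 452 + 221 + 275 = 948.
Equity: weight = 452/948 = 0.4768; cost = 17.7%.
Term loan: weight = 221/948 = 0.2331; after-tax cost = 6% × (1 − 21.5%) = 4.7100%.
Debentures: weight = 275/948 = 0.2901; after-tax cost = 5.02% × (1 − 21.5%) = 3.9407%.
WACC = 0.4768 × 17.7000% + 0.2331 × 4.7100% + 0.2901 × 3.9407% = 10.6804%.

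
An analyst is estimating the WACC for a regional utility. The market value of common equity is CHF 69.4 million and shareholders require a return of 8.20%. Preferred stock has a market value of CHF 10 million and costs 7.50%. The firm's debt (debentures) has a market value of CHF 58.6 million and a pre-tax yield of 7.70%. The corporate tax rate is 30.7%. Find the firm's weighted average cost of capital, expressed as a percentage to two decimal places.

Total capital V = 69.4 + 10 + 58.6 = 138.
Equity: weight = 69.4/138 = 0.5029; cost = 8.2%.
Preferred: weight = 10/138 = 0.0725; cost = 7.5%.
Debentures: weight = 58.6/138 = 0.4246; after-tax cost = 7.7% × (1 − 30.7%) = 5.3361%.
WACC = 0.5029 × 8.2000% + 0.0725 × 7.5000% + 0.4246 × 5.3361% = 6.9332%.

6.93%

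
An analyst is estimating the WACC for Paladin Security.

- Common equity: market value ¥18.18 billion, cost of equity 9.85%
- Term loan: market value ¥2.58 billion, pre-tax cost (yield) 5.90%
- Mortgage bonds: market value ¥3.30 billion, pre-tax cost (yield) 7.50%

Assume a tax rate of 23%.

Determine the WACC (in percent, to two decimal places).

8.72%

Total capital V = 18.18 + 2.58 + 3.3 = 24.06.
Equity: weight = 18.18/24.06 = 0.7556; cost = 9.85%.
Term loan: weight = 2.58/24.06 = 0.1072; after-tax cost = 5.9% × (1 − 23%) = 4.5430%.
Mortgage bonds: weight = 3.3/24.06 = 0.1372; after-tax cost = 7.5% × (1 − 23%) = 5.7750%.
WACC = 0.7556 × 9.8500% + 0.1072 × 4.5430% + 0.1372 × 5.7750% = 8.7220%.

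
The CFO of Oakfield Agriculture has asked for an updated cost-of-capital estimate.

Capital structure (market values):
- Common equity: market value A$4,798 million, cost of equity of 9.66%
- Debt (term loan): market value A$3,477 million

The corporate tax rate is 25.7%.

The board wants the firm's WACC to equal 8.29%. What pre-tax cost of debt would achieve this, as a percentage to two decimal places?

8.61%

Total capital V = 4798 + 3477 = 8275.
Equity weight = 4798/8275 = 0.5798.
Term loan weight = 3477/8275 = 0.4202.
Equity contribution = 0.5798 × 9.66% = 5.6010%.
Remaining for debt = 8.29% − 5.6010% = 2.6890%.
Rd × (1 − 25.7%) × 0.4202 = 2.6890%  ⇒  Rd = 8.6131%.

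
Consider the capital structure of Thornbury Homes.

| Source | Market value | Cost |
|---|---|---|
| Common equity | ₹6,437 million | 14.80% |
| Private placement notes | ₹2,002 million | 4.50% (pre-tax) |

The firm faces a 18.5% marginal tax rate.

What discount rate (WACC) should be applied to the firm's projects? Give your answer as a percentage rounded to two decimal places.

Total capital V = 6437 + 2002 = 8439.
Equity: weight = 6437/8439 = 0.7628; cost = 14.8%.
Private placement notes: weight = 2002/8439 = 0.2372; after-tax cost = 4.5% × (1 − 18.5%) = 3.6675%.
WACC = 0.7628 × 14.8000% + 0.2372 × 3.6675% = 12.1590%.

12.16%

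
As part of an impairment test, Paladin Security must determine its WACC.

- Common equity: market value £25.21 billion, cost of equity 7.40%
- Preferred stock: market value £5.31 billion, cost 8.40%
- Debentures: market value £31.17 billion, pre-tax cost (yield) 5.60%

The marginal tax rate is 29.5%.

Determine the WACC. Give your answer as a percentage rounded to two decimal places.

5.74%

Total capital V = 25.21 + 5.31 + 31.17 = 61.69.
Equity: weight = 25.21/61.69 = 0.4087; cost = 7.4%.
Preferred: weight = 5.31/61.69 = 0.0861; cost = 8.4%.
Debentures: weight = 31.17/61.69 = 0.5053; after-tax cost = 5.6% × (1 − 29.5%) = 3.9480%.
WACC = 0.4087 × 7.4000% + 0.0861 × 8.4000% + 0.5053 × 3.9480% = 5.7419%.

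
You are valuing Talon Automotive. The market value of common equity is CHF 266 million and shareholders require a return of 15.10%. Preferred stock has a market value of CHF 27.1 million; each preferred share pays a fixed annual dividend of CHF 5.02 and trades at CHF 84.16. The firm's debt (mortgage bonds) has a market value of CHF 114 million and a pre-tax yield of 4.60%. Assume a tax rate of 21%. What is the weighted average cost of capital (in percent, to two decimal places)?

Cost of preferred: Rp = 5.02 / 84.16 = 5.9648%.
Total capital V = 266 + 27.1 + 114 = 407.1.
Equity: weight = 266/407.1 = 0.6534; cost = 15.1%.
Preferred: weight = 27.1/407.1 = 0.0666; cost = 5.9648%.
Mortgage bonds: weight = 114/407.1 = 0.2800; after-tax cost = 4.6% × (1 − 21%) = 3.6340%.
WACC = 0.6534 × 15.1000% + 0.0666 × 5.9648% + 0.2800 × 3.6340% = 11.2811%.

11.28%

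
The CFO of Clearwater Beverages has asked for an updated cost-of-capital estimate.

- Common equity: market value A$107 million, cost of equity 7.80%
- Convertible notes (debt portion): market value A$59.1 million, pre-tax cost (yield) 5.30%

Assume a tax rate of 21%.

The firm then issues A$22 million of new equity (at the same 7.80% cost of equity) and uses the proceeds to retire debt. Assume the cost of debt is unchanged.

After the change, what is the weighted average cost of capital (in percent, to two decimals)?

6.99%

After the change:
Total capital V = 129 + 37.1 = 166.1.
Equity: weight = 129/166.1 = 0.7766; cost = 7.8%.
Convertible notes (debt portion): weight = 37.1/166.1 = 0.2234; after-tax cost = 5.3% × (1 − 21%) = 4.1870%.
WACC = 0.7766 × 7.8000% + 0.2234 × 4.1870% = 6.9930%.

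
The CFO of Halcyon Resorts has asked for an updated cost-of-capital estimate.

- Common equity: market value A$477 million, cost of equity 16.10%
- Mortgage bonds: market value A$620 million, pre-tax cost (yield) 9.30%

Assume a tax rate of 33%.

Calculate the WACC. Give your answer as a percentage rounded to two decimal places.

Total capital V = 477 + 620 = 1097.
Equity: weight = 477/1097 = 0.4348; cost = 16.1%.
Mortgage bonds: weight = 620/1097 = 0.5652; after-tax cost = 9.3% × (1 − 33%) = 6.2310%.
WACC = 0.4348 × 16.1000% + 0.5652 × 6.2310% = 10.5223%.

10.52%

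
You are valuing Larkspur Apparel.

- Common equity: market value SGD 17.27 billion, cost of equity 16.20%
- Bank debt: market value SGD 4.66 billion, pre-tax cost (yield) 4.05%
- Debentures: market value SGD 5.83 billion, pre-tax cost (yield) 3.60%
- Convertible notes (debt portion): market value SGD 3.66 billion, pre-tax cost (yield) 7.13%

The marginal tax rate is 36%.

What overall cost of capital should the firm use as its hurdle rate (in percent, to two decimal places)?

Total capital V = 17.27 + 4.66 + 5.83 + 3.66 = 31.42.
Equity: weight = 17.27/31.42 = 0.5496; cost = 16.2%.
Bank debt: weight = 4.66/31.42 = 0.1483; after-tax cost = 4.05% × (1 − 36%) = 2.5920%.
Debentures: weight = 5.83/31.42 = 0.1856; after-tax cost = 3.6% × (1 − 36%) = 2.3040%.
Convertible notes (debt portion): weight = 3.66/31.42 = 0.1165; after-tax cost = 7.13% × (1 − 36%) = 4.5632%.
WACC = 0.5496 × 16.2000% + 0.1483 × 2.5920% + 0.1856 × 2.3040% + 0.1165 × 4.5632% = 10.2478%.

10.25%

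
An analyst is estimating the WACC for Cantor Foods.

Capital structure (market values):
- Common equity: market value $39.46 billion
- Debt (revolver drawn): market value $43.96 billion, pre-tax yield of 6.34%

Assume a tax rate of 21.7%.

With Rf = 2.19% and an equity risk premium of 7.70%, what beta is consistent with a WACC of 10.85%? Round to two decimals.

Total capital V = 39.46 + 43.96 = 83.42.
Equity weight = 39.46/83.42 = 0.4730.
Revolver drawn weight = 43.96/83.42 = 0.5270.
Debt contribution = 0.5270 × 6.34% × (1 − 21.7%) = 2.6160%.
Required equity contribution = 10.85% − 2.6160% = 8.2340%  ⇒  Re = 17.4070%.
CAPM: 17.4070% = 2.19% + β × 7.7%  ⇒  β = 1.9762.

1.98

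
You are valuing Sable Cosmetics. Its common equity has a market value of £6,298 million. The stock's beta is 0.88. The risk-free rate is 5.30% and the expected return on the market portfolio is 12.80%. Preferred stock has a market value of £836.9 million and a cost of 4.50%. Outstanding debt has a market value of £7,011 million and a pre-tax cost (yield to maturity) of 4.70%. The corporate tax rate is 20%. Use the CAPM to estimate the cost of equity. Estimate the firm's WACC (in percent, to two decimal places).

Market risk premium = 12.8% − 5.3% = 7.5%.
Cost of equity via CAPM: Re = 5.3% + 0.88 × 7.5% = 11.9000%.
Total capital V = 6298 + 836.9 + 7011 = 14145.9.
Equity: weight = 6298/14145.9 = 0.4452; cost = 11.9%.
Preferred: weight = 836.9/14145.9 = 0.0592; cost = 4.5%.
Debt: weight = 7011/14145.9 = 0.4956; after-tax cost = 4.7% × (1 − 20%) = 3.7600%.
WACC = 0.4452 × 11.9000% + 0.0592 × 4.5000% + 0.4956 × 3.7600% = 7.4278%.

7.43%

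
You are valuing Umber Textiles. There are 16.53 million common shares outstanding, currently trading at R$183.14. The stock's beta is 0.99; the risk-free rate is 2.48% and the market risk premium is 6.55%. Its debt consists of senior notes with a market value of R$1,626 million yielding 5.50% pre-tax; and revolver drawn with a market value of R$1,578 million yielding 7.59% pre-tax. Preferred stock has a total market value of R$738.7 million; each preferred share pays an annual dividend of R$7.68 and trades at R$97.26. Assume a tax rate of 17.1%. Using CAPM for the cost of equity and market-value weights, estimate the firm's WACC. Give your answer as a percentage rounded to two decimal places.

7.22%

Cost of equity via CAPM: Re = 2.48% + 0.99 × 6.55% = 8.9645%.
Cost of preferred: Rp = 7.68 / 97.26 = 7.8964%.
Market value of equity E = 183.14 × 16.53m = 3027.3042m.
Total capital V = 3027.3042 + 738.7 + 1626 + 1578 = 6970.0042.
Equity: weight = 3027.3042/6970.0042 = 0.4343; cost = 8.9645%.
Preferred: weight = 738.7/6970.0042 = 0.1060; cost = 7.8964%.
Senior notes: weight = 1626/6970.0042 = 0.2333; after-tax cost = 5.5% × (1 − 17.1%) = 4.5595%.
Revolver drawn: weight = 1578/6970.0042 = 0.2264; after-tax cost = 7.59% × (1 − 17.1%) = 6.2921%.
WACC = 0.4343 × 8.9645% + 0.1060 × 7.8964% + 0.2333 × 4.5595% + 0.2264 × 6.2921% = 7.2187%.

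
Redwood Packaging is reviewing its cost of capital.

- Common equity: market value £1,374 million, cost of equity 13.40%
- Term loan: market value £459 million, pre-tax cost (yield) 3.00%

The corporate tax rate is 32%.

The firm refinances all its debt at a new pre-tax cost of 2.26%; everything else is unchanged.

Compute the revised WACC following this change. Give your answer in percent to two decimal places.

10.43%

After the change:
Total capital V = 1374 + 459 = 1833.
Equity: weight = 1374/1833 = 0.7496; cost = 13.4%.
Term loan: weight = 459/1833 = 0.2504; after-tax cost = 2.26% × (1 − 32%) = 1.5368%.
WACC = 0.7496 × 13.4000% + 0.2504 × 1.5368% = 10.4293%.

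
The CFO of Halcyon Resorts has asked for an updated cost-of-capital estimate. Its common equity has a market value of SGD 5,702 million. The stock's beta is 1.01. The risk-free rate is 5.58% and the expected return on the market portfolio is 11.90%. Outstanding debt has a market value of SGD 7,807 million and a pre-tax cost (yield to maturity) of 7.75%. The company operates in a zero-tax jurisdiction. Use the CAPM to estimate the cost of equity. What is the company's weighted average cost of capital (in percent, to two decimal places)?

Market risk premium = 11.9% − 5.58% = 6.32%.
Cost of equity via CAPM: Re = 5.58% + 1.01 × 6.32% = 11.9632%.
Total capital V = 5702 + 7807 = 13509.
Equity: weight = 5702/13509 = 0.4221; cost = 11.9632%.
Debt: weight = 7807/13509 = 0.5779; after-tax cost = 7.75% × (1 − 0%) = 7.7500%.
WACC = 0.4221 × 11.9632% + 0.5779 × 7.7500% = 9.5283%.

9.53%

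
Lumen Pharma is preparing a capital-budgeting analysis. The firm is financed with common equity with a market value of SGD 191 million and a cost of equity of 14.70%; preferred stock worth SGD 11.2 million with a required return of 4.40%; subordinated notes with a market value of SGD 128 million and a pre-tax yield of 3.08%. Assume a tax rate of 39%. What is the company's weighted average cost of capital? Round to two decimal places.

Total capital V = 191 + 11.2 + 128 = 330.2.
Equity: weight = 191/330.2 = 0.5784; cost = 14.7%.
Preferred: weight = 11.2/330.2 = 0.0339; cost = 4.4%.
Subordinated notes: weight = 128/330.2 = 0.3876; after-tax cost = 3.08% × (1 − 39%) = 1.8788%.
WACC = 0.5784 × 14.7000% + 0.0339 × 4.4000% + 0.3876 × 1.8788% = 9.3806%.

9.38%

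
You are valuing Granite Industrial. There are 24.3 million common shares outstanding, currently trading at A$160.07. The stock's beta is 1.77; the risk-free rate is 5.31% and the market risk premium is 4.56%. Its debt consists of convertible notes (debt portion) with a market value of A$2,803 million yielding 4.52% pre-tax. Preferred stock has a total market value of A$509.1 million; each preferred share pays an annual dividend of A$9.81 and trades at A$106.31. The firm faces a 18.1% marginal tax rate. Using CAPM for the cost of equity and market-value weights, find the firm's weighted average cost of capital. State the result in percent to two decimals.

9.32%

Cost of equity via CAPM: Re = 5.31% + 1.77 × 4.56% = 13.3812%.
Cost of preferred: Rp = 9.81 / 106.31 = 9.2277%.
Market value of equity E = 160.07 × 24.3m = 3889.701m.
Total capital V = 3889.701 + 509.1 + 2803 = 7201.801.
Equity: weight = 3889.701/7201.801 = 0.5401; cost = 13.3812%.
Preferred: weight = 509.1/7201.801 = 0.0707; cost = 9.2277%.
Convertible notes (debt portion): weight = 2803/7201.801 = 0.3892; after-tax cost = 4.52% × (1 − 18.1%) = 3.7019%.
WACC = 0.5401 × 13.3812% + 0.0707 × 9.2277% + 0.3892 × 3.7019% = 9.3203%.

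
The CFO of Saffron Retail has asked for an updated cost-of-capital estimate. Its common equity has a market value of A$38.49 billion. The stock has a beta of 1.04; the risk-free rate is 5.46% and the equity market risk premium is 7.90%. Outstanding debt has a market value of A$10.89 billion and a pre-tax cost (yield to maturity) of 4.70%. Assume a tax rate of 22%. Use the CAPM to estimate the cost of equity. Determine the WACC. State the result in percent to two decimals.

11.47%

Cost of equity via CAPM: Re = 5.46% + 1.04 × 7.9% = 13.6760%.
Total capital V = 38.49 + 10.89 = 49.38.
Equity: weight = 38.49/49.38 = 0.7795; cost = 13.676%.
Debt: weight = 10.89/49.38 = 0.2205; after-tax cost = 4.7% × (1 − 22%) = 3.6660%.
WACC = 0.7795 × 13.6760% + 0.2205 × 3.6660% = 11.4684%.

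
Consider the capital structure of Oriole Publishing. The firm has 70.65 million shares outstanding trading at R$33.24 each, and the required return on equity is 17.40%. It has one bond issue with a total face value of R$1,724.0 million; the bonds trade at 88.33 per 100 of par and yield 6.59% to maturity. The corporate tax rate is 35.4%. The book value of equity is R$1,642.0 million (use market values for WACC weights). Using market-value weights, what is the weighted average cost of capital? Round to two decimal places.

12.23%

Market value of equity E = 33.24 × 70.65m = 2348.406m. Market value of debt D = 1724m × 88.33/100 = 1522.8092m.
Total capital V = 2348.406 + 1522.8092 = 3871.2152.
Equity: weight = 2348.406/3871.2152 = 0.6066; cost = 17.4%.
Bonds outstanding: weight = 1522.8092/3871.2152 = 0.3934; after-tax cost = 6.59% × (1 − 35.4%) = 4.2571%.
WACC = 0.6066 × 17.4000% + 0.3934 × 4.2571% = 12.2300%.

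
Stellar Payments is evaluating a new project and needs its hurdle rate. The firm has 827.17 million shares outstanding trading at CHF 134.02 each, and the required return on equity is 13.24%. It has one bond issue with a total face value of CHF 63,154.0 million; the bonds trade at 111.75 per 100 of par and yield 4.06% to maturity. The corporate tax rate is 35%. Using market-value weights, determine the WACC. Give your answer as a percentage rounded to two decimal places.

9.12%

Market value of equity E = 134.02 × 827.17m = 110857.3234m. Market value of debt D = 63154m × 111.75/100 = 70574.595m.
Total capital V = 110857.3234 + 70574.595 = 181431.9184.
Equity: weight = 110857.3234/181431.9184 = 0.6110; cost = 13.24%.
Bonds outstanding: weight = 70574.595/181431.9184 = 0.3890; after-tax cost = 4.06% × (1 − 35%) = 2.6390%.
WACC = 0.6110 × 13.2400% + 0.3890 × 2.6390% = 9.1164%.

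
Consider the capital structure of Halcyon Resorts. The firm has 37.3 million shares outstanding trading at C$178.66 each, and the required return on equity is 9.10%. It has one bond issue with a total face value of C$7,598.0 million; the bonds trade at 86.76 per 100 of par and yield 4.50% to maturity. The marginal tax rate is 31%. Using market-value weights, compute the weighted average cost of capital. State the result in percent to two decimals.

6.12%

Market value of equity E = 178.66 × 37.3m = 6664.018m. Market value of debt D = 7598m × 86.76/100 = 6592.0248m.
Total capital V = 6664.018 + 6592.0248 = 13256.0428.
Equity: weight = 6664.018/13256.0428 = 0.5027; cost = 9.1%.
Bonds outstanding: weight = 6592.0248/13256.0428 = 0.4973; after-tax cost = 4.5% × (1 − 31%) = 3.1050%.
WACC = 0.5027 × 9.1000% + 0.4973 × 3.1050% = 6.1188%.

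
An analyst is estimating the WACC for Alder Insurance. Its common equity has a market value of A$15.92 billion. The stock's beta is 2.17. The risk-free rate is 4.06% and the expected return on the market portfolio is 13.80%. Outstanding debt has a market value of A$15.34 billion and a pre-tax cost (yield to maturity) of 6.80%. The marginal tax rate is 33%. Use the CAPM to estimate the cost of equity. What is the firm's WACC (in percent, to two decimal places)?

15.07%

Market risk premium = 13.8% − 4.06% = 9.74%.
Cost of equity via CAPM: Re = 4.06% + 2.17 × 9.74% = 25.1958%.
Total capital V = 15.92 + 15.34 = 31.26.
Equity: weight = 15.92/31.26 = 0.5093; cost = 25.1958%.
Debt: weight = 15.34/31.26 = 0.4907; after-tax cost = 6.8% × (1 − 33%) = 4.5560%.
WACC = 0.5093 × 25.1958% + 0.4907 × 4.5560% = 15.0674%.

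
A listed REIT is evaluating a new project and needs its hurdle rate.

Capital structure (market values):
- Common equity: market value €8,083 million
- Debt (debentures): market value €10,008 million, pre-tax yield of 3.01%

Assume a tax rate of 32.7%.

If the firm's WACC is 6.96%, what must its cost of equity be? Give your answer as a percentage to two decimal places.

Total capital V = 8083 + 10008 = 18091.
Equity weight = 8083/18091 = 0.4468.
Debentures weight = 10008/18091 = 0.5532.
Debt contribution = 0.5532 × 3.01% × (1 − 32.7%) = 1.1206%.
Required equity contribution = 6.96% − 1.1206% = 5.8394%.
Re = 5.8394% / 0.4468 = 13.0694%.

13.07%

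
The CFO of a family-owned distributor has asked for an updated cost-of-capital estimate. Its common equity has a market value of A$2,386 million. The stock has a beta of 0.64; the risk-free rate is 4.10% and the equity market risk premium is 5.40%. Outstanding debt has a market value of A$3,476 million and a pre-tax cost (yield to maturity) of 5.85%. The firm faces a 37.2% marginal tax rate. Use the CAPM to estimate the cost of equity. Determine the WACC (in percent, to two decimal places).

5.25%

Cost of equity via CAPM: Re = 4.1% + 0.64 × 5.4% = 7.5560%.
Total capital V = 2386 + 3476 = 5862.
Equity: weight = 2386/5862 = 0.4070; cost = 7.556%.
Debt: weight = 3476/5862 = 0.5930; after-tax cost = 5.85% × (1 − 37.2%) = 3.6738%.
WACC = 0.4070 × 7.5560% + 0.5930 × 3.6738% = 5.2540%.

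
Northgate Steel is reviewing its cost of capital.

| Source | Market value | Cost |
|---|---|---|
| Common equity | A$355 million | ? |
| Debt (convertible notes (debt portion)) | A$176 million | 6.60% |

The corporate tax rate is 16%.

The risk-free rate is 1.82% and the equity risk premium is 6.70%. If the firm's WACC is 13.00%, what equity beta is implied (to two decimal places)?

2.22

Total capital V = 355 + 176 = 531.
Equity weight = 355/531 = 0.6685.
Convertible notes (debt portion) weight = 176/531 = 0.3315.
Debt contribution = 0.3315 × 6.6% × (1 − 16%) = 1.8376%.
Required equity contribution = 13.0% − 1.8376% = 11.1624%  ⇒  Re = 16.6965%.
CAPM: 16.6965% = 1.82% + β × 6.7%  ⇒  β = 2.2204.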